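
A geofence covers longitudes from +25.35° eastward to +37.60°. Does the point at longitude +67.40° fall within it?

Band width going east from +25.35° to +37.60°: ((37.60 − 25.35) mod 360) = 12.25°.
Offset of +67.40° east of the west edge: ((67.40 − 25.35) mod 360) = 42.05°.
42.05° > 12.25° ⇒ outside.

No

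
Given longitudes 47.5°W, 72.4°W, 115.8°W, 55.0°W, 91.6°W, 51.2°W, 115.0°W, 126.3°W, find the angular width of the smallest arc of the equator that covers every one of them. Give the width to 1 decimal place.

Sort the longitudes: -126.3°, -115.8°, -115.0°, -91.6°, -72.4°, -55.0°, -51.2°, -47.5°.
Eastward gaps between consecutive values (wrapping around): 10.5°, 0.8°, 23.4°, 19.2°, 17.4°, 3.8°, 3.7°, 281.2°.
Largest gap = 281.2° ⇒ minimal covering band is its complement: 360° − 281.2° = 78.8°.
Band runs from -126.3° eastward to -47.5°.

78.8°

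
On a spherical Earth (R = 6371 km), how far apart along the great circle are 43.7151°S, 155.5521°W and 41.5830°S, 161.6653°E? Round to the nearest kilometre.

Δλ = 161.6653 − -155.5521 = 317.2174°; wrapped into (−180°, 180°]: -42.7826°.
Δφ = -41.5830 − -43.7151 = 2.1321°.
a = sin²(Δφ/2) + cos φ₁ · cos φ₂ · sin²(Δλ/2) = 0.072268.
c = 2·atan2(√a, √(1−a)) = 0.54435 rad → d = 6371·c ≈ 3468.07 km.

3468 km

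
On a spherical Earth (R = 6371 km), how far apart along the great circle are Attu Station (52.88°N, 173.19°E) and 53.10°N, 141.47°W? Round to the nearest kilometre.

2984 km

Δλ = -141.47 − 173.19 = -314.66°; wrapped into (−180°, 180°]: 45.34°.
Δφ = 53.10 − 52.88 = 0.22°.
a = sin²(Δφ/2) + cos φ₁ · cos φ₂ · sin²(Δλ/2) = 0.053830.
c = 2·atan2(√a, √(1−a)) = 0.46829 rad → d = 6371·c ≈ 2983.51 km.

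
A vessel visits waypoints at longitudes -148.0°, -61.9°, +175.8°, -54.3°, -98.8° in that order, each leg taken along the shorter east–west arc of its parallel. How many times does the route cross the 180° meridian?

Leg 1: -148.0° → -61.9°, shortest Δλ = 86.1° (east) — does not cross 180°.
Leg 2: -61.9° → +175.8°, shortest Δλ = -122.3° (west) — crosses 180°.
Leg 3: +175.8° → -54.3°, shortest Δλ = 129.9° (east) — crosses 180°.
Leg 4: -54.3° → -98.8°, shortest Δλ = -44.5° (west) — does not cross 180°.
Total crossings: 2.

2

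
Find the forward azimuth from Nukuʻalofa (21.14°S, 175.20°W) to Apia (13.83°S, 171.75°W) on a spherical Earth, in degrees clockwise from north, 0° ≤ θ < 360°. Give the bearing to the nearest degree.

25°

Δλ = -171.75 − -175.20 = 3.45°.
θ = atan2( sin Δλ · cos φ₂ , cos φ₁ · sin φ₂ − sin φ₁ · cos φ₂ · cos Δλ )
  = atan2(0.05843, 0.12660) = 24.775° → normalised to [0°, 360°): 24.775°.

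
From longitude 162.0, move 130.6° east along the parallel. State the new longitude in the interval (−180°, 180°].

Start at +162.0°; shift +130.6° → +292.6°.
+292.6° lies outside (−180°, 180°]; subtract 360° → -67.4°.

-67.4°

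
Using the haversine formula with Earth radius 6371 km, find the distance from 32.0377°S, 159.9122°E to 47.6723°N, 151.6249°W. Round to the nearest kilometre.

10095 km

Δλ = -151.6249 − 159.9122 = -311.5371°; wrapped into (−180°, 180°]: 48.4629°.
Δφ = 47.6723 − -32.0377 = 79.7100°.
a = sin²(Δφ/2) + cos φ₁ · cos φ₂ · sin²(Δλ/2) = 0.506837.
c = 2·atan2(√a, √(1−a)) = 1.58447 rad → d = 6371·c ≈ 10094.67 km.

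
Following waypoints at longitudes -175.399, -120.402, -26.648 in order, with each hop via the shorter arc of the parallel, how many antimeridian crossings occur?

Leg 1: -175.399° → -120.402°, shortest Δλ = 54.997° (east) — does not cross 180°.
Leg 2: -120.402° → -26.648°, shortest Δλ = 93.754° (east) — does not cross 180°.
Total crossings: 0.

0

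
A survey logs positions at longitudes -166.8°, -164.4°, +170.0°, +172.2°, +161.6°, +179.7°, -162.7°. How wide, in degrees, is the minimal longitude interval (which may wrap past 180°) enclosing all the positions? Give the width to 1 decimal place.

Sort the longitudes: -166.8°, -164.4°, -162.7°, +161.6°, +170.0°, +172.2°, +179.7°.
Eastward gaps between consecutive values (wrapping around): 2.4°, 1.7°, 324.3°, 8.4°, 2.2°, 7.5°, 13.5°.
Largest gap = 324.3° ⇒ minimal covering band is its complement: 360° − 324.3° = 35.7°.
Band runs from +161.6° eastward to -162.7°, crossing the antimeridian.

35.7°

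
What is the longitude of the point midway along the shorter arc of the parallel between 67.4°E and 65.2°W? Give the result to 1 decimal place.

1.1°E

Signed shortest Δλ from +67.4° to -65.2° is -132.6°.
Midpoint longitude = +67.4° + (-132.6°)/2 = +67.4° − 66.3° = +1.1°.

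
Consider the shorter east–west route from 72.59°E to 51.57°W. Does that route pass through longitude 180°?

No

Signed shortest Δλ = ((-51.57 − 72.59 + 180) mod 360) − 180 = -124.16°.
Going west by 124.16° from +72.59° reaches -51.57° without touching 180°.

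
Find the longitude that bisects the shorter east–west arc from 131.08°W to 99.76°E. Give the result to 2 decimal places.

Signed shortest Δλ from -131.08° to +99.76° is -129.16°.
Midpoint longitude = -131.08° + (-129.16°)/2 = -131.08° − 64.58° = -195.66°.
Normalise into (−180°, 180°]: +164.34°.
(The naïve average (-131.08 + +99.76)/2 = -15.66° is on the wrong side of the globe.)

164.34°E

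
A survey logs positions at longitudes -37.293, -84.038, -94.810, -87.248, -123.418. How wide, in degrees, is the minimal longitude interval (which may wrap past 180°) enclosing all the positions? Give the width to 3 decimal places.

86.125°

Sort the longitudes: -123.418°, -94.810°, -87.248°, -84.038°, -37.293°.
Eastward gaps between consecutive values (wrapping around): 28.608°, 7.562°, 3.210°, 46.745°, 273.875°.
Largest gap = 273.875° ⇒ minimal covering band is its complement: 360° − 273.875° = 86.125°.
Band runs from -123.418° eastward to -37.293°.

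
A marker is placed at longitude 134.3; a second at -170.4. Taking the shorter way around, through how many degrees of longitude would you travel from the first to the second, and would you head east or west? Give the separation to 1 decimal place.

Raw difference: -170.4 − 134.3 = -304.7°.
Normalise into (−180°, 180°]: -304.7° + 360° = 55.3°.
Positive ⇒ the second point lies to the east; separation 55.3°.

55.3° east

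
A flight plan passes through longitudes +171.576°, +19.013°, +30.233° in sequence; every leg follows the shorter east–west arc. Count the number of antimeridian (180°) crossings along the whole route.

Leg 1: +171.576° → +19.013°, shortest Δλ = -152.563° (west) — does not cross 180°.
Leg 2: +19.013° → +30.233°, shortest Δλ = 11.22° (east) — does not cross 180°.
Total crossings: 0.

0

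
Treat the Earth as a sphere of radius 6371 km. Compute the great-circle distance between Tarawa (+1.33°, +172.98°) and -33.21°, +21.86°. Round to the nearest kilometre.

Δλ = 21.86 − 172.98 = -151.12°.
Δφ = -33.21 − 1.33 = -34.54°.
a = sin²(Δφ/2) + cos φ₁ · cos φ₂ · sin²(Δλ/2) = 0.872565.
c = 2·atan2(√a, √(1−a)) = 2.41153 rad → d = 6371·c ≈ 15363.84 km.

15364 km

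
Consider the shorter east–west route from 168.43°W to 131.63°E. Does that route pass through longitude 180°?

Naïve |131.63 − -168.43| = 300.06° > 180°, so the shorter arc goes the other way round — across 180°.
Signed shortest Δλ = ((131.63 − -168.43 + 180) mod 360) − 180 = -59.94°.
Going west by 59.94° from -168.43° passes through 180° before reaching +131.63°.

Yes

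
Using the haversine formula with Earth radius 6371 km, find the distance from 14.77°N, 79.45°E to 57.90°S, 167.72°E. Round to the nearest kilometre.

11293 km

Δλ = 167.72 − 79.45 = 88.27°.
Δφ = -57.90 − 14.77 = -72.67°.
a = sin²(Δφ/2) + cos φ₁ · cos φ₂ · sin²(Δλ/2) = 0.600226.
c = 2·atan2(√a, √(1−a)) = 1.77262 rad → d = 6371·c ≈ 11293.34 km.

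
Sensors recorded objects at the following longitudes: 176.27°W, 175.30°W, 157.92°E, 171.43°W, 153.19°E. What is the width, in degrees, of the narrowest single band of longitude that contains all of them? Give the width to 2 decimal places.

Sort the longitudes: -176.27°, -175.30°, -171.43°, +153.19°, +157.92°.
Eastward gaps between consecutive values (wrapping around): 0.97°, 3.87°, 324.62°, 4.73°, 25.81°.
Largest gap = 324.62° ⇒ minimal covering band is its complement: 360° − 324.62° = 35.38°.
Band runs from +153.19° eastward to -171.43°, crossing the antimeridian.

35.38°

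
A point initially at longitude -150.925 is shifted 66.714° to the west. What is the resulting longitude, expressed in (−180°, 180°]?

Start at -150.925°; shift −66.714° → -217.639°.
-217.639° lies outside (−180°, 180°]; add 360° → +142.361°.

+142.361°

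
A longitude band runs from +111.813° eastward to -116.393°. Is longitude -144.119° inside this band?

Band width going east from +111.813° to -116.393°: ((-116.393 − 111.813) mod 360) = 131.794°.
Offset of -144.119° east of the west edge: ((-144.119 − 111.813) mod 360) = 104.068°.
104.068° ≤ 131.794° ⇒ inside.

Yes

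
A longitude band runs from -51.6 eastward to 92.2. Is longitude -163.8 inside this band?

No

Band width going east from -51.6° to +92.2°: ((92.2 − -51.6) mod 360) = 143.8°.
Offset of -163.8° east of the west edge: ((-163.8 − -51.6) mod 360) = 247.8°.
247.8° > 143.8° ⇒ outside.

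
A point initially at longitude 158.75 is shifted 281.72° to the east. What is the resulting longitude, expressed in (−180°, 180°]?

+80.47°

Start at +158.75°; shift +281.72° → +440.47°.
+440.47° lies outside (−180°, 180°]; subtract 360° → +80.47°.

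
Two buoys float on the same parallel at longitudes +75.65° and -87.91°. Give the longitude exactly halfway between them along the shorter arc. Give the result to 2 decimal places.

Signed shortest Δλ from +75.65° to -87.91° is -163.56°.
Midpoint longitude = +75.65° + (-163.56°)/2 = +75.65° − 81.78° = -6.13°.

-6.13°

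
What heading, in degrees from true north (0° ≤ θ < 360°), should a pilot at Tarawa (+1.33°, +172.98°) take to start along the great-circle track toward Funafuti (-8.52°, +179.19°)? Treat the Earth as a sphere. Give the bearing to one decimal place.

148.0°

Δλ = 179.19 − 172.98 = 6.21°.
θ = atan2( sin Δλ · cos φ₂ , cos φ₁ · sin φ₂ − sin φ₁ · cos φ₂ · cos Δλ )
  = atan2(0.10698, -0.17093) = 147.960° → normalised to [0°, 360°): 147.960°.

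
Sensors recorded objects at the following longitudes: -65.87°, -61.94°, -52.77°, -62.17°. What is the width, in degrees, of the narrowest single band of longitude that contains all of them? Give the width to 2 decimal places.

13.10°

Sort the longitudes: -65.87°, -62.17°, -61.94°, -52.77°.
Eastward gaps between consecutive values (wrapping around): 3.70°, 0.23°, 9.17°, 346.90°.
Largest gap = 346.90° ⇒ minimal covering band is its complement: 360° − 346.90° = 13.10°.
Band runs from -65.87° eastward to -52.77°.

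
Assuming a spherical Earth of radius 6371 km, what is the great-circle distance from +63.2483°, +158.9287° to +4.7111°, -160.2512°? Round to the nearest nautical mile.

3940 nmi

Δλ = -160.2512 − 158.9287 = -319.1799°; wrapped into (−180°, 180°]: 40.8201°.
Δφ = 4.7111 − 63.2483 = -58.5372°.
a = sin²(Δφ/2) + cos φ₁ · cos φ₂ · sin²(Δλ/2) = 0.293586.
c = 2·atan2(√a, √(1−a)) = 1.14524 rad → d = 6371·c ≈ 7296.31 km ≈ 3939.69 nmi.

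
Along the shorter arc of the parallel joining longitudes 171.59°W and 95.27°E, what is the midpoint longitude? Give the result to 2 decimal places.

141.84°E

Signed shortest Δλ from -171.59° to +95.27° is -93.14°.
Midpoint longitude = -171.59° + (-93.14°)/2 = -171.59° − 46.57° = -218.16°.
Normalise into (−180°, 180°]: +141.84°.
(The naïve average (-171.59 + +95.27)/2 = -38.16° is on the wrong side of the globe.)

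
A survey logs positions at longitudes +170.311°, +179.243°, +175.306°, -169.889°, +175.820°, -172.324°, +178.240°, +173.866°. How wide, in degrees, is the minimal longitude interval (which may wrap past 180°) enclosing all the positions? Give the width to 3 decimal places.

19.800°

Sort the longitudes: -172.324°, -169.889°, +170.311°, +173.866°, +175.306°, +175.820°, +178.240°, +179.243°.
Eastward gaps between consecutive values (wrapping around): 2.435°, 340.200°, 3.555°, 1.440°, 0.514°, 2.420°, 1.003°, 8.433°.
Largest gap = 340.200° ⇒ minimal covering band is its complement: 360° − 340.200° = 19.800°.
Band runs from +170.311° eastward to -169.889°, crossing the antimeridian.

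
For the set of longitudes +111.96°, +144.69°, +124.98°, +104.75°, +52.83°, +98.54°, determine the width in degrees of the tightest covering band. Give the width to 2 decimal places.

91.86°

Sort the longitudes: +52.83°, +98.54°, +104.75°, +111.96°, +124.98°, +144.69°.
Eastward gaps between consecutive values (wrapping around): 45.71°, 6.21°, 7.21°, 13.02°, 19.71°, 268.14°.
Largest gap = 268.14° ⇒ minimal covering band is its complement: 360° − 268.14° = 91.86°.
Band runs from +52.83° eastward to +144.69°.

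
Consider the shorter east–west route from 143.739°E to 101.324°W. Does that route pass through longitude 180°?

Naïve |-101.324 − 143.739| = 245.063° > 180°, so the shorter arc goes the other way round — across 180°.
Signed shortest Δλ = ((-101.324 − 143.739 + 180) mod 360) − 180 = 114.937°.
Going east by 114.937° from +143.739° passes through 180° before reaching -101.324°.

Yes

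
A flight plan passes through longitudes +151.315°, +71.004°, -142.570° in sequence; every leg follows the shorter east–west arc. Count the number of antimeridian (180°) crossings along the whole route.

1

Leg 1: +151.315° → +71.004°, shortest Δλ = -80.311° (west) — does not cross 180°.
Leg 2: +71.004° → -142.570°, shortest Δλ = 146.426° (east) — crosses 180°.
Total crossings: 1.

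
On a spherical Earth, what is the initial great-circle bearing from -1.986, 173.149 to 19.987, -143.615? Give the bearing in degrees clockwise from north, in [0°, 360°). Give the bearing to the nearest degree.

Δλ = -143.615 − 173.149 = -316.764°; wrapped into (−180°, 180°]: 43.236°.
θ = atan2( sin Δλ · cos φ₂ , cos φ₁ · sin φ₂ − sin φ₁ · cos φ₂ · cos Δλ )
  = atan2(0.64375, 0.36533) = 60.425° → normalised to [0°, 360°): 60.425°.

60°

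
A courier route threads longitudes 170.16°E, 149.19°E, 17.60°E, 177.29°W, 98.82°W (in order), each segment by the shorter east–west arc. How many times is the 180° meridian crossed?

Leg 1: +170.16° → +149.19°, shortest Δλ = -20.97° (west) — does not cross 180°.
Leg 2: +149.19° → +17.60°, shortest Δλ = -131.59° (west) — does not cross 180°.
Leg 3: +17.60° → -177.29°, shortest Δλ = 165.11° (east) — crosses 180°.
Leg 4: -177.29° → -98.82°, shortest Δλ = 78.47° (east) — does not cross 180°.
Total crossings: 1.

1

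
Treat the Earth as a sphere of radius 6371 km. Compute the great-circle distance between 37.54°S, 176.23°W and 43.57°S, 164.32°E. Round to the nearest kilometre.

1769 km

Δλ = 164.32 − -176.23 = 340.55°; wrapped into (−180°, 180°]: -19.45°.
Δφ = -43.57 − -37.54 = -6.03°.
a = sin²(Δφ/2) + cos φ₁ · cos φ₂ · sin²(Δλ/2) = 0.019159.
c = 2·atan2(√a, √(1−a)) = 0.27773 rad → d = 6371·c ≈ 1769.39 km.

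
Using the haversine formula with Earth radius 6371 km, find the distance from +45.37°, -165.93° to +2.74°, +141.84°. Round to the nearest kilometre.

6935 km

Δλ = 141.84 − -165.93 = 307.77°; wrapped into (−180°, 180°]: -52.23°.
Δφ = 2.74 − 45.37 = -42.63°.
a = sin²(Δφ/2) + cos φ₁ · cos φ₂ · sin²(Δλ/2) = 0.268090.
c = 2·atan2(√a, √(1−a)) = 1.08849 rad → d = 6371·c ≈ 6934.79 km.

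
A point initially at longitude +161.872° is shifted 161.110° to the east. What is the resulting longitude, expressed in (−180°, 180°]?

Start at +161.872°; shift +161.110° → +322.982°.
+322.982° lies outside (−180°, 180°]; subtract 360° → -37.018°.

-37.018°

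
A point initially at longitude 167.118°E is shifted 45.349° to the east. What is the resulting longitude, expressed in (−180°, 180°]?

147.533°W

Start at +167.118°; shift +45.349° → +212.467°.
+212.467° lies outside (−180°, 180°]; subtract 360° → -147.533°.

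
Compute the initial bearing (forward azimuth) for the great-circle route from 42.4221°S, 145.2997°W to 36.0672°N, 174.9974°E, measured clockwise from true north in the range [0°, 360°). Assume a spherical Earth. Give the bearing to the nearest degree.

Δλ = 174.9974 − -145.2997 = 320.2971°; wrapped into (−180°, 180°]: -39.7029°.
θ = atan2( sin Δλ · cos φ₂ , cos φ₁ · sin φ₂ − sin φ₁ · cos φ₂ · cos Δλ )
  = atan2(-0.51636, 0.85413) = -31.155° → normalised to [0°, 360°): 328.845°.

329°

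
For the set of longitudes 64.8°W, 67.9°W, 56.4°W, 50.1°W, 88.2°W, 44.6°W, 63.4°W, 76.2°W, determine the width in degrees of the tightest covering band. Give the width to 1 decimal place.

Sort the longitudes: -88.2°, -76.2°, -67.9°, -64.8°, -63.4°, -56.4°, -50.1°, -44.6°.
Eastward gaps between consecutive values (wrapping around): 12.0°, 8.3°, 3.1°, 1.4°, 7.0°, 6.3°, 5.5°, 316.4°.
Largest gap = 316.4° ⇒ minimal covering band is its complement: 360° − 316.4° = 43.6°.
Band runs from -88.2° eastward to -44.6°.

43.6°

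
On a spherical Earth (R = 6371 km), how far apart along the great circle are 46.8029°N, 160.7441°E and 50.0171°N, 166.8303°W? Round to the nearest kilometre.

Δλ = -166.8303 − 160.7441 = -327.5744°; wrapped into (−180°, 180°]: 32.4256°.
Δφ = 50.0171 − 46.8029 = 3.2142°.
a = sin²(Δφ/2) + cos φ₁ · cos φ₂ · sin²(Δλ/2) = 0.035074.
c = 2·atan2(√a, √(1−a)) = 0.37679 rad → d = 6371·c ≈ 2400.52 km.

2401 km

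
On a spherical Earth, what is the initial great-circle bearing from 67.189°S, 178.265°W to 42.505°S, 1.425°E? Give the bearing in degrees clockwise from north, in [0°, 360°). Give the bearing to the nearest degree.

Δλ = 1.425 − -178.265 = 179.690°.
θ = atan2( sin Δλ · cos φ₂ , cos φ₁ · sin φ₂ − sin φ₁ · cos φ₂ · cos Δλ )
  = atan2(0.00399, -0.94150) = 179.757° → normalised to [0°, 360°): 179.757°.

180°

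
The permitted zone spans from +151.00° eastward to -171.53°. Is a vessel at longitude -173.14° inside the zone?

Yes

Band width going east from +151.00° to -171.53°: ((-171.53 − 151.00) mod 360) = 37.47°.
Offset of -173.14° east of the west edge: ((-173.14 − 151.00) mod 360) = 35.86°.
35.86° ≤ 37.47° ⇒ inside.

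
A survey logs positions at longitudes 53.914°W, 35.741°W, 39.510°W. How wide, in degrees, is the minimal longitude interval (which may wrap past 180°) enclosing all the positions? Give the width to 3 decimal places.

Sort the longitudes: -53.914°, -39.510°, -35.741°.
Eastward gaps between consecutive values (wrapping around): 14.404°, 3.769°, 341.827°.
Largest gap = 341.827° ⇒ minimal covering band is its complement: 360° − 341.827° = 18.173°.
Band runs from -53.914° eastward to -35.741°.

18.173°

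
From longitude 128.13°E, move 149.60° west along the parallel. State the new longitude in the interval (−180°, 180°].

Start at +128.13°; shift −149.60° → -21.47°.
-21.47° already lies in (−180°, 180°].

21.47°W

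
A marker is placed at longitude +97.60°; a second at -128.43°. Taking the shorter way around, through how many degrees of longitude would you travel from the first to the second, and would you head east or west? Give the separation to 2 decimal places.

Raw difference: -128.43 − 97.60 = -226.03°.
Normalise into (−180°, 180°]: -226.03° + 360° = 133.97°.
Positive ⇒ the second point lies to the east; separation 133.97°.

133.97° east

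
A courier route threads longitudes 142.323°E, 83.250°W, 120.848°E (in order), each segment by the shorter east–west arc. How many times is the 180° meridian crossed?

Leg 1: +142.323° → -83.250°, shortest Δλ = 134.427° (east) — crosses 180°.
Leg 2: -83.250° → +120.848°, shortest Δλ = -155.902° (west) — crosses 180°.
Total crossings: 2.

2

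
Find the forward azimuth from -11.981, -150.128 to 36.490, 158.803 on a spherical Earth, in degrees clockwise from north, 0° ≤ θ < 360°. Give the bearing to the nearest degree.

318°

Δλ = 158.803 − -150.128 = 308.931°; wrapped into (−180°, 180°]: -51.069°.
θ = atan2( sin Δλ · cos φ₂ , cos φ₁ · sin φ₂ − sin φ₁ · cos φ₂ · cos Δλ )
  = atan2(-0.62540, 0.68660) = -42.329° → normalised to [0°, 360°): 317.671°.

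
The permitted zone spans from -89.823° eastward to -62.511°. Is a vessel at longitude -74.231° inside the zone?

Band width going east from -89.823° to -62.511°: ((-62.511 − -89.823) mod 360) = 27.312°.
Offset of -74.231° east of the west edge: ((-74.231 − -89.823) mod 360) = 15.592°.
15.592° ≤ 27.312° ⇒ inside.

Yes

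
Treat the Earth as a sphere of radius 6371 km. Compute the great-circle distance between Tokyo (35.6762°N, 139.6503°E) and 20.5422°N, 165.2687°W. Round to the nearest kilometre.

5582 km

Δλ = -165.2687 − 139.6503 = -304.9190°; wrapped into (−180°, 180°]: 55.0810°.
Δφ = 20.5422 − 35.6762 = -15.1340°.
a = sin²(Δφ/2) + cos φ₁ · cos φ₂ · sin²(Δλ/2) = 0.179966.
c = 2·atan2(√a, √(1−a)) = 0.87621 rad → d = 6371·c ≈ 5582.34 km.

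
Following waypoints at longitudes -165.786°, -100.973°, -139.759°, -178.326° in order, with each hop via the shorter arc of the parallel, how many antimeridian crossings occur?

0

Leg 1: -165.786° → -100.973°, shortest Δλ = 64.813° (east) — does not cross 180°.
Leg 2: -100.973° → -139.759°, shortest Δλ = -38.786° (west) — does not cross 180°.
Leg 3: -139.759° → -178.326°, shortest Δλ = -38.567° (west) — does not cross 180°.
Total crossings: 0.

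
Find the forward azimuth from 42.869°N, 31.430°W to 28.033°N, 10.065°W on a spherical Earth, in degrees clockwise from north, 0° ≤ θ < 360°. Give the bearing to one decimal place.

123.7°

Δλ = -10.065 − -31.430 = 21.365°.
θ = atan2( sin Δλ · cos φ₂ , cos φ₁ · sin φ₂ − sin φ₁ · cos φ₂ · cos Δλ )
  = atan2(0.32157, -0.21479) = 123.740° → normalised to [0°, 360°): 123.740°.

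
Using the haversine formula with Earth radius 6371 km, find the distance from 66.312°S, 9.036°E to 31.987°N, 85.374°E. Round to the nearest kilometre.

Δλ = 85.374 − 9.036 = 76.338°.
Δφ = 31.987 − -66.312 = 98.299°.
a = sin²(Δφ/2) + cos φ₁ · cos φ₂ · sin²(Δλ/2) = 0.702306.
c = 2·atan2(√a, √(1−a)) = 1.98735 rad → d = 6371·c ≈ 12661.41 km.

12661 km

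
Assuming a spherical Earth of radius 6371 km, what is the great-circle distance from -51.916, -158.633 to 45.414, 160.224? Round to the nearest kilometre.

11516 km

Δλ = 160.224 − -158.633 = 318.857°; wrapped into (−180°, 180°]: -41.143°.
Δφ = 45.414 − -51.916 = 97.330°.
a = sin²(Δφ/2) + cos φ₁ · cos φ₂ · sin²(Δλ/2) = 0.617251.
c = 2·atan2(√a, √(1−a)) = 1.80750 rad → d = 6371·c ≈ 11515.60 km.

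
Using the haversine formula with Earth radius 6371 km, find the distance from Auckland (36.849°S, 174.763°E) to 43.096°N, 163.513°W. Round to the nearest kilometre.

9157 km

Δλ = -163.513 − 174.763 = -338.276°; wrapped into (−180°, 180°]: 21.724°.
Δφ = 43.096 − -36.849 = 79.945°.
a = sin²(Δφ/2) + cos φ₁ · cos φ₂ · sin²(Δλ/2) = 0.433453.
c = 2·atan2(√a, √(1−a)) = 1.43731 rad → d = 6371·c ≈ 9157.08 km.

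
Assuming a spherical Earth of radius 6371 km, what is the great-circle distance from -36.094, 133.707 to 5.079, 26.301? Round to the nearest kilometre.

11902 km

Δλ = 26.301 − 133.707 = -107.406°.
Δφ = 5.079 − -36.094 = 41.173°.
a = sin²(Δφ/2) + cos φ₁ · cos φ₂ · sin²(Δλ/2) = 0.646463.
c = 2·atan2(√a, √(1−a)) = 1.86808 rad → d = 6371·c ≈ 11901.55 km.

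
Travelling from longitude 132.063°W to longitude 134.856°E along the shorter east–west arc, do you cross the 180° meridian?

Naïve |134.856 − -132.063| = 266.919° > 180°, so the shorter arc goes the other way round — across 180°.
Signed shortest Δλ = ((134.856 − -132.063 + 180) mod 360) − 180 = -93.081°.
Going west by 93.081° from -132.063° passes through 180° before reaching +134.856°.

Yes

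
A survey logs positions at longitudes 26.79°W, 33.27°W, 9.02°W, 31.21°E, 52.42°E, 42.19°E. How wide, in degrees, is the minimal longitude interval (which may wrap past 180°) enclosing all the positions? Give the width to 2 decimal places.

85.69°

Sort the longitudes: -33.27°, -26.79°, -9.02°, +31.21°, +42.19°, +52.42°.
Eastward gaps between consecutive values (wrapping around): 6.48°, 17.77°, 40.23°, 10.98°, 10.23°, 274.31°.
Largest gap = 274.31° ⇒ minimal covering band is its complement: 360° − 274.31° = 85.69°.
Band runs from -33.27° eastward to +52.42°.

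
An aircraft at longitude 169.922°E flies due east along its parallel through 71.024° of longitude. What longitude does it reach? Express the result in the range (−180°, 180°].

Start at +169.922°; shift +71.024° → +240.946°.
+240.946° lies outside (−180°, 180°]; subtract 360° → -119.054°.

119.054°W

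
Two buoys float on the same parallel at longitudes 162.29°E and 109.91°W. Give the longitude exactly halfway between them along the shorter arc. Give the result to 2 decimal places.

153.81°W

Signed shortest Δλ from +162.29° to -109.91° is +87.80°.
Midpoint longitude = +162.29° + (+87.80°)/2 = +162.29° + 43.90° = +206.19°.
Normalise into (−180°, 180°]: -153.81°.
(The naïve average (+162.29 + -109.91)/2 = 26.19° is on the wrong side of the globe.)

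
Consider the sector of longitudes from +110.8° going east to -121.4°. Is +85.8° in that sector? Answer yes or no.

No

Band width going east from +110.8° to -121.4°: ((-121.4 − 110.8) mod 360) = 127.8°.
Offset of +85.8° east of the west edge: ((85.8 − 110.8) mod 360) = 335.0°.
335.0° > 127.8° ⇒ outside.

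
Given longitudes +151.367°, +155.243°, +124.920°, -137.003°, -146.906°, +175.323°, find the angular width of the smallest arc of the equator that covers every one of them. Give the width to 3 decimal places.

Sort the longitudes: -146.906°, -137.003°, +124.920°, +151.367°, +155.243°, +175.323°.
Eastward gaps between consecutive values (wrapping around): 9.903°, 261.923°, 26.447°, 3.876°, 20.080°, 37.771°.
Largest gap = 261.923° ⇒ minimal covering band is its complement: 360° − 261.923° = 98.077°.
Band runs from +124.920° eastward to -137.003°, crossing the antimeridian.

98.077°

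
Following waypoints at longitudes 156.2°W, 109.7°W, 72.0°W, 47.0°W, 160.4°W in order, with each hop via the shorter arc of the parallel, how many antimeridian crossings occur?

Leg 1: -156.2° → -109.7°, shortest Δλ = 46.5° (east) — does not cross 180°.
Leg 2: -109.7° → -72.0°, shortest Δλ = 37.7° (east) — does not cross 180°.
Leg 3: -72.0° → -47.0°, shortest Δλ = 25.0° (east) — does not cross 180°.
Leg 4: -47.0° → -160.4°, shortest Δλ = -113.4° (west) — does not cross 180°.
Total crossings: 0.

0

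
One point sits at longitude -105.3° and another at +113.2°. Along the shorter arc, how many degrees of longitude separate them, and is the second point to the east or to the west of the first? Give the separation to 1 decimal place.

Raw difference: 113.2 − -105.3 = 218.5°.
Normalise into (−180°, 180°]: 218.5° − 360° = -141.5°.
Negative ⇒ the second point lies to the west; separation 141.5°.

141.5° west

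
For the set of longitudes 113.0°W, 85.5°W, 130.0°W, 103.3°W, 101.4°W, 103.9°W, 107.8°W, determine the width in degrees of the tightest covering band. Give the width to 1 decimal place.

Sort the longitudes: -130.0°, -113.0°, -107.8°, -103.9°, -103.3°, -101.4°, -85.5°.
Eastward gaps between consecutive values (wrapping around): 17.0°, 5.2°, 3.9°, 0.6°, 1.9°, 15.9°, 315.5°.
Largest gap = 315.5° ⇒ minimal covering band is its complement: 360° − 315.5° = 44.5°.
Band runs from -130.0° eastward to -85.5°.

44.5°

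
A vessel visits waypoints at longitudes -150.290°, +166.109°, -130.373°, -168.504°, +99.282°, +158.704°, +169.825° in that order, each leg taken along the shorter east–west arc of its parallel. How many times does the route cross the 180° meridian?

3

Leg 1: -150.290° → +166.109°, shortest Δλ = -43.601° (west) — crosses 180°.
Leg 2: +166.109° → -130.373°, shortest Δλ = 63.518° (east) — crosses 180°.
Leg 3: -130.373° → -168.504°, shortest Δλ = -38.131° (west) — does not cross 180°.
Leg 4: -168.504° → +99.282°, shortest Δλ = -92.214° (west) — crosses 180°.
Leg 5: +99.282° → +158.704°, shortest Δλ = 59.422° (east) — does not cross 180°.
Leg 6: +158.704° → +169.825°, shortest Δλ = 11.121° (east) — does not cross 180°.
Total crossings: 3.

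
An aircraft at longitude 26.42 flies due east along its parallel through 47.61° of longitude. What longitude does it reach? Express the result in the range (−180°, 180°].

+74.03°

Start at +26.42°; shift +47.61° → +74.03°.
+74.03° already lies in (−180°, 180°].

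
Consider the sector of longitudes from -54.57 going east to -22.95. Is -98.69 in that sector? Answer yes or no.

Band width going east from -54.57° to -22.95°: ((-22.95 − -54.57) mod 360) = 31.62°.
Offset of -98.69° east of the west edge: ((-98.69 − -54.57) mod 360) = 315.88°.
315.88° > 31.62° ⇒ outside.

No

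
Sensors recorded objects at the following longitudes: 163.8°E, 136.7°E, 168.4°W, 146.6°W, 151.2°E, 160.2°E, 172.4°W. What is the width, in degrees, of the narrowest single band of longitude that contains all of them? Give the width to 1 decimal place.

Sort the longitudes: -172.4°, -168.4°, -146.6°, +136.7°, +151.2°, +160.2°, +163.8°.
Eastward gaps between consecutive values (wrapping around): 4.0°, 21.8°, 283.3°, 14.5°, 9.0°, 3.6°, 23.8°.
Largest gap = 283.3° ⇒ minimal covering band is its complement: 360° − 283.3° = 76.7°.
Band runs from +136.7° eastward to -146.6°, crossing the antimeridian.

76.7°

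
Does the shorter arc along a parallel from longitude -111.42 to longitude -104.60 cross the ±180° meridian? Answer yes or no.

Signed shortest Δλ = ((-104.60 − -111.42 + 180) mod 360) − 180 = 6.82°.
Going east by 6.82° from -111.42° reaches -104.60° without touching 180°.

No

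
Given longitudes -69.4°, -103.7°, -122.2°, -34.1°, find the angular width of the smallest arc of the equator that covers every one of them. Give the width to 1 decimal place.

Sort the longitudes: -122.2°, -103.7°, -69.4°, -34.1°.
Eastward gaps between consecutive values (wrapping around): 18.5°, 34.3°, 35.3°, 271.9°.
Largest gap = 271.9° ⇒ minimal covering band is its complement: 360° − 271.9° = 88.1°.
Band runs from -122.2° eastward to -34.1°.

88.1°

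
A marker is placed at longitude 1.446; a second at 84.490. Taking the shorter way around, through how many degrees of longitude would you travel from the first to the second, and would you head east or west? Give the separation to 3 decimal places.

83.044° east

Raw difference: 84.490 − 1.446 = 83.044°.
Normalise into (−180°, 180°]: 83.044° stays 83.044°.
Positive ⇒ the second point lies to the east; separation 83.044°.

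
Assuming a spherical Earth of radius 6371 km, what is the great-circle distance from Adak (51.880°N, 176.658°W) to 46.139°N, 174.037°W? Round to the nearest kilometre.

666 km

Δλ = -174.037 − -176.658 = 2.621°.
Δφ = 46.139 − 51.880 = -5.741°.
a = sin²(Δφ/2) + cos φ₁ · cos φ₂ · sin²(Δλ/2) = 0.002732.
c = 2·atan2(√a, √(1−a)) = 0.10458 rad → d = 6371·c ≈ 666.26 km.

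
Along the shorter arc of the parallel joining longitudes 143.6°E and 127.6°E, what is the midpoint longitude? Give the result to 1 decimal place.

Signed shortest Δλ from +143.6° to +127.6° is -16.0°.
Midpoint longitude = +143.6° + (-16.0°)/2 = +143.6° − 8.0° = +135.6°.

135.6°E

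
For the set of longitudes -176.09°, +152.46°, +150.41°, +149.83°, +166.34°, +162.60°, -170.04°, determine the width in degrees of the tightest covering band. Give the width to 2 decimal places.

Sort the longitudes: -176.09°, -170.04°, +149.83°, +150.41°, +152.46°, +162.60°, +166.34°.
Eastward gaps between consecutive values (wrapping around): 6.05°, 319.87°, 0.58°, 2.05°, 10.14°, 3.74°, 17.57°.
Largest gap = 319.87° ⇒ minimal covering band is its complement: 360° − 319.87° = 40.13°.
Band runs from +149.83° eastward to -170.04°, crossing the antimeridian.

40.13°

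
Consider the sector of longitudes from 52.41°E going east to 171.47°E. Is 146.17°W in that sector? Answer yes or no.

Band width going east from +52.41° to +171.47°: ((171.47 − 52.41) mod 360) = 119.06°.
Offset of -146.17° east of the west edge: ((-146.17 − 52.41) mod 360) = 161.42°.
161.42° > 119.06° ⇒ outside.

No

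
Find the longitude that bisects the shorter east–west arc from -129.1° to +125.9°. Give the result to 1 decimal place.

Signed shortest Δλ from -129.1° to +125.9° is -105.0°.
Midpoint longitude = -129.1° + (-105.0°)/2 = -129.1° − 52.5° = -181.6°.
Normalise into (−180°, 180°]: +178.4°.
(The naïve average (-129.1 + +125.9)/2 = -1.6° is on the wrong side of the globe.)

+178.4°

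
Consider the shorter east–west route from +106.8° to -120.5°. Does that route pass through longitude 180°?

Yes

Naïve |-120.5 − 106.8| = 227.3° > 180°, so the shorter arc goes the other way round — across 180°.
Signed shortest Δλ = ((-120.5 − 106.8 + 180) mod 360) − 180 = 132.7°.
Going east by 132.7° from +106.8° passes through 180° before reaching -120.5°.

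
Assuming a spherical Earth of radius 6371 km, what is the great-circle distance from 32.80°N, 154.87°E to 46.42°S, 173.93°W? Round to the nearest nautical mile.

5048 nmi

Δλ = -173.93 − 154.87 = -328.80°; wrapped into (−180°, 180°]: 31.20°.
Δφ = -46.42 − 32.80 = -79.22°.
a = sin²(Δφ/2) + cos φ₁ · cos φ₂ · sin²(Δλ/2) = 0.448386.
c = 2·atan2(√a, √(1−a)) = 1.46738 rad → d = 6371·c ≈ 9348.70 km ≈ 5047.90 nmi.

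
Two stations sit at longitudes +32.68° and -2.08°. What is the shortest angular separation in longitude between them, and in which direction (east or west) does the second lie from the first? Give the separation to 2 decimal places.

Raw difference: -2.08 − 32.68 = -34.76°.
Normalise into (−180°, 180°]: -34.76° stays -34.76°.
Negative ⇒ the second point lies to the west; separation 34.76°.

34.76° west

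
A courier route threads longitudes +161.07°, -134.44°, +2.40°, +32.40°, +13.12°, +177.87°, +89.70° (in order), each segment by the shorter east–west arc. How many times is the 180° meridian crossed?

1

Leg 1: +161.07° → -134.44°, shortest Δλ = 64.49° (east) — crosses 180°.
Leg 2: -134.44° → +2.40°, shortest Δλ = 136.84° (east) — does not cross 180°.
Leg 3: +2.40° → +32.40°, shortest Δλ = 30.0° (east) — does not cross 180°.
Leg 4: +32.40° → +13.12°, shortest Δλ = -19.28° (west) — does not cross 180°.
Leg 5: +13.12° → +177.87°, shortest Δλ = 164.75° (east) — does not cross 180°.
Leg 6: +177.87° → +89.70°, shortest Δλ = -88.17° (west) — does not cross 180°.
Total crossings: 1.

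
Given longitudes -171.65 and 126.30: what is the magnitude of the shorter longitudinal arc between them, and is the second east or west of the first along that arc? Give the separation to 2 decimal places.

62.05° west

Raw difference: 126.30 − -171.65 = 297.95°.
Normalise into (−180°, 180°]: 297.95° − 360° = -62.05°.
Negative ⇒ the second point lies to the west; separation 62.05°.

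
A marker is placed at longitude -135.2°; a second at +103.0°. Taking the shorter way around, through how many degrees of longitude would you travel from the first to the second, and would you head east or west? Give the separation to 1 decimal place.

121.8° west

Raw difference: 103.0 − -135.2 = 238.2°.
Normalise into (−180°, 180°]: 238.2° − 360° = -121.8°.
Negative ⇒ the second point lies to the west; separation 121.8°.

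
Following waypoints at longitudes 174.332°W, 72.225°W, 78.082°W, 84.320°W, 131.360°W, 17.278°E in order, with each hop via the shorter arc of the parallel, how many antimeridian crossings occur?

Leg 1: -174.332° → -72.225°, shortest Δλ = 102.107° (east) — does not cross 180°.
Leg 2: -72.225° → -78.082°, shortest Δλ = -5.857° (west) — does not cross 180°.
Leg 3: -78.082° → -84.320°, shortest Δλ = -6.238° (west) — does not cross 180°.
Leg 4: -84.320° → -131.360°, shortest Δλ = -47.04° (west) — does not cross 180°.
Leg 5: -131.360° → +17.278°, shortest Δλ = 148.638° (east) — does not cross 180°.
Total crossings: 0.

0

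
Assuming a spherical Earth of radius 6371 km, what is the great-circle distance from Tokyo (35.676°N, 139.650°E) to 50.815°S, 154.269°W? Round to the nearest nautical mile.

6251 nmi

Δλ = -154.269 − 139.650 = -293.919°; wrapped into (−180°, 180°]: 66.081°.
Δφ = -50.815 − 35.676 = -86.491°.
a = sin²(Δφ/2) + cos φ₁ · cos φ₂ · sin²(Δλ/2) = 0.621975.
c = 2·atan2(√a, √(1−a)) = 1.81723 rad → d = 6371·c ≈ 11577.59 km ≈ 6251.40 nmi.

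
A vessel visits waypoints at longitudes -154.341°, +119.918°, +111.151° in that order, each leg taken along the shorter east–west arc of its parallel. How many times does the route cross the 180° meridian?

Leg 1: -154.341° → +119.918°, shortest Δλ = -85.741° (west) — crosses 180°.
Leg 2: +119.918° → +111.151°, shortest Δλ = -8.767° (west) — does not cross 180°.
Total crossings: 1.

1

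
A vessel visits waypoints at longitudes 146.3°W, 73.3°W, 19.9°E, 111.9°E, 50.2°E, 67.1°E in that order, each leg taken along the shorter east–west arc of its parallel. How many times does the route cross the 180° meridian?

0

Leg 1: -146.3° → -73.3°, shortest Δλ = 73.0° (east) — does not cross 180°.
Leg 2: -73.3° → +19.9°, shortest Δλ = 93.2° (east) — does not cross 180°.
Leg 3: +19.9° → +111.9°, shortest Δλ = 92.0° (east) — does not cross 180°.
Leg 4: +111.9° → +50.2°, shortest Δλ = -61.7° (west) — does not cross 180°.
Leg 5: +50.2° → +67.1°, shortest Δλ = 16.9° (east) — does not cross 180°.
Total crossings: 0.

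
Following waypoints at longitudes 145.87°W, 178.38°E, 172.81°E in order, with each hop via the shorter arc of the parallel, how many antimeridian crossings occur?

1

Leg 1: -145.87° → +178.38°, shortest Δλ = -35.75° (west) — crosses 180°.
Leg 2: +178.38° → +172.81°, shortest Δλ = -5.57° (west) — does not cross 180°.
Total crossings: 1.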